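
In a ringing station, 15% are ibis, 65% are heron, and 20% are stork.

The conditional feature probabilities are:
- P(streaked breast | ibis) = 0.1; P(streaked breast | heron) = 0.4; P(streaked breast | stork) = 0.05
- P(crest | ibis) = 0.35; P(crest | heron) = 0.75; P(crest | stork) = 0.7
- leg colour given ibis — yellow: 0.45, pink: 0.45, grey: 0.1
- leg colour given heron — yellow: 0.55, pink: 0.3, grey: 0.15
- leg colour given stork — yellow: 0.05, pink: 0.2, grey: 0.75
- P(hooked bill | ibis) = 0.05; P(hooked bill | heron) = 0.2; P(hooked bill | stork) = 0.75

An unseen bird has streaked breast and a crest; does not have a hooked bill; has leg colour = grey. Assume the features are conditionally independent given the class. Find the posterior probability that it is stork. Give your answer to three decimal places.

ibis: 0.15 × 0.1 × 0.35 × 0.1 × (1−0.05) = 0.00049875
heron: 0.65 × 0.4 × 0.75 × 0.15 × (1−0.2) = 0.0234
stork: 0.2 × 0.05 × 0.7 × 0.75 × (1−0.75) = 0.0013125
P(stork | x) = 0.0013125 / 0.02521125 ≈ 0.052

0.052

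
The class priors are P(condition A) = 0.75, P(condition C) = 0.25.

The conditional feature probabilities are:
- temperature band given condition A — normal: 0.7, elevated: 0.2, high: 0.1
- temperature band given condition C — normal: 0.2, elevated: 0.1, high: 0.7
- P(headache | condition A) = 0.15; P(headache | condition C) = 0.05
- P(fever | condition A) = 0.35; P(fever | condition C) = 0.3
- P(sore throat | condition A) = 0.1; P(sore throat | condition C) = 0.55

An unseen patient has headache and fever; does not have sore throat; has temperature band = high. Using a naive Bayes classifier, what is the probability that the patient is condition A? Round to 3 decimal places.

0.750

condition A: 0.75 × 0.1 × 0.15 × 0.35 × (1−0.1) = 0.00354375
condition C: 0.25 × 0.7 × 0.05 × 0.3 × (1−0.55) = 0.00118125
P(condition A | x) = 0.00354375 / 0.004725 ≈ 0.750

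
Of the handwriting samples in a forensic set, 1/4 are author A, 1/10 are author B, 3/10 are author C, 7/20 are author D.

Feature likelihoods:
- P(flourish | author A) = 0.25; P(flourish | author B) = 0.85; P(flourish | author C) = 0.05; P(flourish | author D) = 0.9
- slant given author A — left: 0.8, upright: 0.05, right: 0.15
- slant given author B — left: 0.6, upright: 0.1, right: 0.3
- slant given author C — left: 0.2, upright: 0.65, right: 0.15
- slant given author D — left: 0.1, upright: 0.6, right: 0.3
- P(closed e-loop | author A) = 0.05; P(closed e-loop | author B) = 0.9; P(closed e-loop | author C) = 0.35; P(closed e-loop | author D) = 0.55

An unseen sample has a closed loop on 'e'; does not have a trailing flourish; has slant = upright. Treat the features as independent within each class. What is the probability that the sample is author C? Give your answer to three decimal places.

author A: 0.25 × (1−0.25) × 0.05 × 0.05 = 0.00046875
author B: 0.1 × (1−0.85) × 0.1 × 0.9 = 0.00135
author C: 0.3 × (1−0.05) × 0.65 × 0.35 = 0.0648375
author D: 0.35 × (1−0.9) × 0.6 × 0.55 = 0.01155
P(author C | x) = 0.0648375 / 0.07820625 ≈ 0.829

0.829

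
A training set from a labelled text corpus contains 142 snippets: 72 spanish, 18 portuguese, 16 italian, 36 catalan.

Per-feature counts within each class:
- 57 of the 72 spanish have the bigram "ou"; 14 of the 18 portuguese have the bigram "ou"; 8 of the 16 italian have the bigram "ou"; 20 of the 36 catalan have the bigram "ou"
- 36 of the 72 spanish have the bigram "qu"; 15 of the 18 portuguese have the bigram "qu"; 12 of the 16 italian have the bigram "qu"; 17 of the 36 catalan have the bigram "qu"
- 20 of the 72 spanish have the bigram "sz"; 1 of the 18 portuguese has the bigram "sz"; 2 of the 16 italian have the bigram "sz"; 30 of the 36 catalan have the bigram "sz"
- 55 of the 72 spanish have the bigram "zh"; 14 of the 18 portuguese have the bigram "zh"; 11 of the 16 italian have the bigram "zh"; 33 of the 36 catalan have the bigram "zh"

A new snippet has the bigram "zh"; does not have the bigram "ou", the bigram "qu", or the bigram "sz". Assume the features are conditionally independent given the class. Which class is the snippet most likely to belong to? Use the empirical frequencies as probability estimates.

spanish

spanish: (72/142) × (15/72) × (36/72) × (52/72) × (55/72) ≈ 0.029139
portuguese: (18/142) × (4/18) × (3/18) × (17/18) × (14/18) ≈ 0.00344868
italian: (16/142) × (8/16) × (4/16) × (14/16) × (11/16) ≈ 0.00847271
catalan: (36/142) × (16/36) × (19/36) × (6/36) × (33/36) ≈ 0.00908538
Highest score → spanish.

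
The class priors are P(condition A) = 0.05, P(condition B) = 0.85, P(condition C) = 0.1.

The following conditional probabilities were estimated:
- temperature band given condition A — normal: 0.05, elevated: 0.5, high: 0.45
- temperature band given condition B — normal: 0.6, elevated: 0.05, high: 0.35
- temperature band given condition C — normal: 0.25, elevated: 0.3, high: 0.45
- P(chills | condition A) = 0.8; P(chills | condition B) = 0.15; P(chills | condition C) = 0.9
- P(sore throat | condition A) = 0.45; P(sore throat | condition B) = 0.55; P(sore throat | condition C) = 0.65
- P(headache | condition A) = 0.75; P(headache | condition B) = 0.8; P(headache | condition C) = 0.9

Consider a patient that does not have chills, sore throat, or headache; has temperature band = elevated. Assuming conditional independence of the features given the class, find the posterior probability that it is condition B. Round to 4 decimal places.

0.8040

condition A: 0.05 × 0.5 × (1−0.8) × (1−0.45) × (1−0.75) = 0.0006875
condition B: 0.85 × 0.05 × (1−0.15) × (1−0.55) × (1−0.8) = 0.00325125
condition C: 0.1 × 0.3 × (1−0.9) × (1−0.65) × (1−0.9) = 0.000105
P(condition B | x) = 0.00325125 / 0.00404375 ≈ 0.8040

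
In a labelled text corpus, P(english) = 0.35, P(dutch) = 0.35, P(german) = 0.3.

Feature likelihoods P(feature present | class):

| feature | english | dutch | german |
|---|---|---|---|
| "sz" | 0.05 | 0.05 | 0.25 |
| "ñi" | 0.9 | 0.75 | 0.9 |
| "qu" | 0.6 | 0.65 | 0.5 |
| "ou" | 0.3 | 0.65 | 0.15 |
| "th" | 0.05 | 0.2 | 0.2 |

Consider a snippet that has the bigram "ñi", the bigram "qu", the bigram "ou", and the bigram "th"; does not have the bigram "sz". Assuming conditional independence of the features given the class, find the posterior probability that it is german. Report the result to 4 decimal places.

0.1133

english: 0.35 × (1−0.05) × 0.9 × 0.6 × 0.3 × 0.05 = 0.00269325
dutch: 0.35 × (1−0.05) × 0.75 × 0.65 × 0.65 × 0.2 = 0.0210721875
german: 0.3 × (1−0.25) × 0.9 × 0.5 × 0.15 × 0.2 = 0.0030375
P(german | x) = 0.0030375 / 0.0268029375 ≈ 0.1133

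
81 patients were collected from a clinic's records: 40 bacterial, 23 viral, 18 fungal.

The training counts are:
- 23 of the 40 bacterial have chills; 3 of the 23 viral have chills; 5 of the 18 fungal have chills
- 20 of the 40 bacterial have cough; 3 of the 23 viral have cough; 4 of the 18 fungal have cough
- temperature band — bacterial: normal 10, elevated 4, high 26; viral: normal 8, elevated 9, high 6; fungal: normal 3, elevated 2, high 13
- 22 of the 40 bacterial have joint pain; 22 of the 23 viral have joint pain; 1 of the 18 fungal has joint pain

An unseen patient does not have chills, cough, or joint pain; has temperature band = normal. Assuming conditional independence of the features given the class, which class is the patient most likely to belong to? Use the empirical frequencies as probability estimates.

fungal

bacterial: (40/81) × (17/40) × (20/40) × (10/40) × (18/40) ≈ 0.0118056
viral: (23/81) × (20/23) × (20/23) × (8/23) × (1/23) ≈ 0.00324699
fungal: (18/81) × (13/18) × (14/18) × (3/18) × (17/18) ≈ 0.0196489
Highest score → fungal.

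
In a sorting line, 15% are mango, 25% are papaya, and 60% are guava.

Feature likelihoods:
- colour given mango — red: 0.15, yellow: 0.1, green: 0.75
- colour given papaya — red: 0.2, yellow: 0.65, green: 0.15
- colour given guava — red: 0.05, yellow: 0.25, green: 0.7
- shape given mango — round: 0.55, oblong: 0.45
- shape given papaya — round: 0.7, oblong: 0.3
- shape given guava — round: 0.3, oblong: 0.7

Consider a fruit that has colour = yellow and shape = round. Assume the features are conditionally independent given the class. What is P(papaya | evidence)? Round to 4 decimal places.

0.6811

mango: 0.15 × 0.1 × 0.55 = 0.00825
papaya: 0.25 × 0.65 × 0.7 = 0.11375
guava: 0.6 × 0.25 × 0.3 = 0.045
P(papaya | x) = 0.11375 / 0.167 ≈ 0.6811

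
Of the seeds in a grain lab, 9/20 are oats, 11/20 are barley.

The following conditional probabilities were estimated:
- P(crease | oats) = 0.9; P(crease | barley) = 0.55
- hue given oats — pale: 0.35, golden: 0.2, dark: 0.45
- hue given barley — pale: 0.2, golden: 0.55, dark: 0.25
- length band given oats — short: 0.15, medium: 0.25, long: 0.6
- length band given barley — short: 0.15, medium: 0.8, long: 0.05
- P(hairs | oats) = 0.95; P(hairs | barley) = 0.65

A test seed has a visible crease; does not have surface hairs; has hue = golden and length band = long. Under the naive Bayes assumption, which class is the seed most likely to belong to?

oats: 0.45 × 0.9 × 0.2 × 0.6 × (1−0.95) = 0.00243
barley: 0.55 × 0.55 × 0.55 × 0.05 × (1−0.65) = 0.0029115625
Highest score → barley.

barley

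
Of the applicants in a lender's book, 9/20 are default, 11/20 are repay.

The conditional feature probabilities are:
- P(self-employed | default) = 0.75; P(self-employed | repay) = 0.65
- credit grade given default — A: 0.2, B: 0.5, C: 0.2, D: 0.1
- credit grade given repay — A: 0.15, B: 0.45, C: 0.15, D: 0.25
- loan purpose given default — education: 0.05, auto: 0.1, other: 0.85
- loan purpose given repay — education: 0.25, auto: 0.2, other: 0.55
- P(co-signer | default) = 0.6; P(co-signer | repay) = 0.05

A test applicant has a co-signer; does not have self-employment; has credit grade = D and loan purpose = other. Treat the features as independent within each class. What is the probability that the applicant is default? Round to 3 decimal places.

0.813

default: 0.45 × (1−0.75) × 0.1 × 0.85 × 0.6 = 0.0057375
repay: 0.55 × (1−0.65) × 0.25 × 0.55 × 0.05 = 0.0013234375
P(default | x) = 0.0057375 / 0.0070609375 ≈ 0.813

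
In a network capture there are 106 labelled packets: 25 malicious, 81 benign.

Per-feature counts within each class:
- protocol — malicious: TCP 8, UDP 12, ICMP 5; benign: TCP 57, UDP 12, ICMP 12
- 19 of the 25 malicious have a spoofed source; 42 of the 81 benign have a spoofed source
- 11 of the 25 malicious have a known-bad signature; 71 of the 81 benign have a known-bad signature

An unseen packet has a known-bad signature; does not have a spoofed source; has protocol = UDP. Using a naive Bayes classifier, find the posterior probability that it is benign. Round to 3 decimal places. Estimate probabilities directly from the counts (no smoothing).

malicious: (25/106) × (12/25) × (6/25) × (11/25) ≈ 0.0119547
benign: (81/106) × (12/81) × (39/81) × (71/81) ≈ 0.047778
P(benign | x) = 0.047778 / 0.0597327 ≈ 0.800

0.800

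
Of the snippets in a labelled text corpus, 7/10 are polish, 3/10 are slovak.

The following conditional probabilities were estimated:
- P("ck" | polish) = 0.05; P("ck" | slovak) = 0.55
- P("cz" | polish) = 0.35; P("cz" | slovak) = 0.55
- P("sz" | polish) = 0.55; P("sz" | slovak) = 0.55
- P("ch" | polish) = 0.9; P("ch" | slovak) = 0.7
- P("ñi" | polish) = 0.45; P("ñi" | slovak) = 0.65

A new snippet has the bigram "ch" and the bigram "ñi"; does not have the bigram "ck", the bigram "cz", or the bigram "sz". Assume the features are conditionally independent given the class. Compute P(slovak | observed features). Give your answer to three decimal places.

0.136

polish: 0.7 × (1−0.05) × (1−0.35) × (1−0.55) × 0.9 × 0.45 = 0.0787775625
slovak: 0.3 × (1−0.55) × (1−0.55) × (1−0.55) × 0.7 × 0.65 = 0.0124385625
P(slovak | x) = 0.0124385625 / 0.091216125 ≈ 0.136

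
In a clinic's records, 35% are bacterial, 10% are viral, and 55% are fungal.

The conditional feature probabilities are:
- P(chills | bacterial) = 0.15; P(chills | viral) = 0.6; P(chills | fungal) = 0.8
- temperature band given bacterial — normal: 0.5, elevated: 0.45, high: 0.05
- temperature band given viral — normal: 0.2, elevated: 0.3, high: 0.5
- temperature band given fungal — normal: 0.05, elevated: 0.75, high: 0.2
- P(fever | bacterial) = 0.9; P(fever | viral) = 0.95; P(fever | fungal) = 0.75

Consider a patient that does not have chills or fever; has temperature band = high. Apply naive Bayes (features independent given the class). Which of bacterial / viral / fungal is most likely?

bacterial: 0.35 × (1−0.15) × 0.05 × (1−0.9) = 0.0014875
viral: 0.1 × (1−0.6) × 0.5 × (1−0.95) = 0.001
fungal: 0.55 × (1−0.8) × 0.2 × (1−0.75) = 0.0055
Highest score → fungal.

fungal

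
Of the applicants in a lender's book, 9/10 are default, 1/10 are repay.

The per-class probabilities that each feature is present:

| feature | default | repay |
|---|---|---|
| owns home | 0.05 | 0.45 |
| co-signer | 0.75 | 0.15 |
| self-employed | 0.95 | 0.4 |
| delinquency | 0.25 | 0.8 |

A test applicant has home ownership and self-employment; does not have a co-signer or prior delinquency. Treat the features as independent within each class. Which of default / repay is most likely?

default: 0.9 × 0.05 × (1−0.75) × 0.95 × (1−0.25) = 0.008015625
repay: 0.1 × 0.45 × (1−0.15) × 0.4 × (1−0.8) = 0.00306
Highest score → default.

default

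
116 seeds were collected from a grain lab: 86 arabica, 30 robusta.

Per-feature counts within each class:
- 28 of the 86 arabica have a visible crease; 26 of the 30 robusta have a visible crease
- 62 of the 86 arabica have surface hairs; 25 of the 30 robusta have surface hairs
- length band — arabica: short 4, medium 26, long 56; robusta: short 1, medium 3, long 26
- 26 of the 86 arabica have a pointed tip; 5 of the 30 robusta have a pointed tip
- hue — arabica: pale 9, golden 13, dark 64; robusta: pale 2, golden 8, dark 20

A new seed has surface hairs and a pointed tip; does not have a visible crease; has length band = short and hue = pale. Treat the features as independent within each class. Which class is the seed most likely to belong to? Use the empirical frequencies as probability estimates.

arabica: (86/116) × (58/86) × (62/86) × (4/86) × (26/86) × (9/86) ≈ 0.000530449
robusta: (30/116) × (4/30) × (25/30) × (1/30) × (5/30) × (2/30) ≈ 0.0000106428
Highest score → arabica.

arabica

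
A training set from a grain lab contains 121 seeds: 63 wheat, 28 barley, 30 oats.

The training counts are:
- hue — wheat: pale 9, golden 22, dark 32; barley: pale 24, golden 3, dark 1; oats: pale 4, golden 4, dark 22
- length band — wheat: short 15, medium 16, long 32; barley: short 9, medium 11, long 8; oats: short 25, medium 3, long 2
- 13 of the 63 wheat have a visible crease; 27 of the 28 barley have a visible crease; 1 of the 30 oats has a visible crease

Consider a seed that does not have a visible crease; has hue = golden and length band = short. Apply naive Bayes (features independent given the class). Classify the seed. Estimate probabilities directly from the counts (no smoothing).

wheat: (63/121) × (22/63) × (15/63) × (50/63) ≈ 0.0343572
barley: (28/121) × (3/28) × (9/28) × (1/28) ≈ 0.000284618
oats: (30/121) × (4/30) × (25/30) × (29/30) ≈ 0.0266299
Highest score → wheat.

wheat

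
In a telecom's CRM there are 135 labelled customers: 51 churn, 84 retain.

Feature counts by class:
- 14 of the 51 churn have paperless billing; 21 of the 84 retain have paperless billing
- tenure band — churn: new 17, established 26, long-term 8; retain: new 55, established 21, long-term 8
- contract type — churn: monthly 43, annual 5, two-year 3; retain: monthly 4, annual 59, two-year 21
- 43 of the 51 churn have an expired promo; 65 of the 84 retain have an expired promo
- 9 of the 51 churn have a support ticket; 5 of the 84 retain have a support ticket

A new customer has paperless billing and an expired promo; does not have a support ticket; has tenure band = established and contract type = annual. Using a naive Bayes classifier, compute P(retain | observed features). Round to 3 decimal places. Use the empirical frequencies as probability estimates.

0.847

churn: (51/135) × (14/51) × (26/51) × (5/51) × (43/51) × (42/51) ≈ 0.00359894
retain: (84/135) × (21/84) × (21/84) × (59/84) × (65/84) × (79/84) ≈ 0.0198783
P(retain | x) = 0.0198783 / 0.02347724 ≈ 0.847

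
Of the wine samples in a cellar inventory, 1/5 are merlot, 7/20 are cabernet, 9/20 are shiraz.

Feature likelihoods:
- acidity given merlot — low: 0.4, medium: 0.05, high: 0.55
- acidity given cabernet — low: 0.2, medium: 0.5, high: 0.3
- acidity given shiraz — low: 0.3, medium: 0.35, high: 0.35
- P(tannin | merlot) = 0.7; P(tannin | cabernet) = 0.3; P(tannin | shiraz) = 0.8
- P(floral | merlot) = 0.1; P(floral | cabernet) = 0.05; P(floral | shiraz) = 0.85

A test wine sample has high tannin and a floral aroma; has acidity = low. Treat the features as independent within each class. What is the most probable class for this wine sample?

shiraz

merlot: 0.2 × 0.4 × 0.7 × 0.1 = 0.0056
cabernet: 0.35 × 0.2 × 0.3 × 0.05 = 0.00105
shiraz: 0.45 × 0.3 × 0.8 × 0.85 = 0.0918
Highest score → shiraz.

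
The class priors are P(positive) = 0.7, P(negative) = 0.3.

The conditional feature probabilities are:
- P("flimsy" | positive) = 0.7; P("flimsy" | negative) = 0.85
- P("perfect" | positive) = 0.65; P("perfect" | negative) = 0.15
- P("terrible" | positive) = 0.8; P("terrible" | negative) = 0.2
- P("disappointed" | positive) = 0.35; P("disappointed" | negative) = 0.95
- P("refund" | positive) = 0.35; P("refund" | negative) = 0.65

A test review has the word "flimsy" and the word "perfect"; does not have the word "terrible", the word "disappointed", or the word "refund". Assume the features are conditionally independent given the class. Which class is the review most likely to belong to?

positive

positive: 0.7 × 0.7 × 0.65 × (1−0.8) × (1−0.35) × (1−0.35) = 0.02691325
negative: 0.3 × 0.85 × 0.15 × (1−0.2) × (1−0.95) × (1−0.65) = 0.0005355
Highest score → positive.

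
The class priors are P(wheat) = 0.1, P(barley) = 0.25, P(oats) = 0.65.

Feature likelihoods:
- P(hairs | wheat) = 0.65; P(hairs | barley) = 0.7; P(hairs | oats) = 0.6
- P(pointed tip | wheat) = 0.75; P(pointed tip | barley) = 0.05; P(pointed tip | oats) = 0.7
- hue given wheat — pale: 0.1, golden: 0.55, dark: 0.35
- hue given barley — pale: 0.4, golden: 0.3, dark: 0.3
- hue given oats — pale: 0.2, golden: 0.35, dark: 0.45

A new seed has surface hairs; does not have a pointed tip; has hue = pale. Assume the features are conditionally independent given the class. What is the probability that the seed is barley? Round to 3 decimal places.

wheat: 0.1 × 0.65 × (1−0.75) × 0.1 = 0.001625
barley: 0.25 × 0.7 × (1−0.05) × 0.4 = 0.0665
oats: 0.65 × 0.6 × (1−0.7) × 0.2 = 0.0234
P(barley | x) = 0.0665 / 0.091525 ≈ 0.727

0.727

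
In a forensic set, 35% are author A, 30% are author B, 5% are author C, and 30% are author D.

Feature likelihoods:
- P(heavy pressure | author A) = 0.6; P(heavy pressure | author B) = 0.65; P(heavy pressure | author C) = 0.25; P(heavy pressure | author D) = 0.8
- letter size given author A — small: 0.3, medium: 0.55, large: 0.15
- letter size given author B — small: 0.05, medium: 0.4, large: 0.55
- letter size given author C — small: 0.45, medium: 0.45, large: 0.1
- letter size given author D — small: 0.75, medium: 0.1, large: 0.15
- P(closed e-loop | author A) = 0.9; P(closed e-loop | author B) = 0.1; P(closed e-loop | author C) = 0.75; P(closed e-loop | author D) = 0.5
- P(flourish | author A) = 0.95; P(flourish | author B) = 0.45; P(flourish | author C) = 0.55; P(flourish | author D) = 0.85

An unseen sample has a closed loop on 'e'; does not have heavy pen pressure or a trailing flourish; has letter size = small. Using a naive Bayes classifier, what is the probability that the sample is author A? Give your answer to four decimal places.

0.1680

author A: 0.35 × (1−0.6) × 0.3 × 0.9 × (1−0.95) = 0.00189
author B: 0.3 × (1−0.65) × 0.05 × 0.1 × (1−0.45) = 0.00028875
author C: 0.05 × (1−0.25) × 0.45 × 0.75 × (1−0.55) = 0.0056953125
author D: 0.3 × (1−0.8) × 0.75 × 0.5 × (1−0.85) = 0.003375
P(author A | x) = 0.00189 / 0.0112490625 ≈ 0.1680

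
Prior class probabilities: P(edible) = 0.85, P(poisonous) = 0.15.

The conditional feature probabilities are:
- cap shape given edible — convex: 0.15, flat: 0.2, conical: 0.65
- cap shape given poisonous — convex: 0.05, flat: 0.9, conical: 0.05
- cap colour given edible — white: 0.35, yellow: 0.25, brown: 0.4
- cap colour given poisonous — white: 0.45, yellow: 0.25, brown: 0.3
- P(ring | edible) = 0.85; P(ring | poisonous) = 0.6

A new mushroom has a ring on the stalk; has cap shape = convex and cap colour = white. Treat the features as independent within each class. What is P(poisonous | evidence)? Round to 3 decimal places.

edible: 0.85 × 0.15 × 0.35 × 0.85 = 0.03793125
poisonous: 0.15 × 0.05 × 0.45 × 0.6 = 0.002025
P(poisonous | x) = 0.002025 / 0.03995625 ≈ 0.051

0.051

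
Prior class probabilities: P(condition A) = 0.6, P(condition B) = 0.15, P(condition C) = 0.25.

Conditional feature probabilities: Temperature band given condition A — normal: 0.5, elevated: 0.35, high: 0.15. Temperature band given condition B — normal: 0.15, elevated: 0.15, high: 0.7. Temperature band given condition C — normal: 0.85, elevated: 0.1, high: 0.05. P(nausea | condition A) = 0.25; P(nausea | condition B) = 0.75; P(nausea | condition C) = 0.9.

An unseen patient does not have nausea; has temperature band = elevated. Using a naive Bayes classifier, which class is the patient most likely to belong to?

condition A: 0.6 × 0.35 × (1−0.25) = 0.1575
condition B: 0.15 × 0.15 × (1−0.75) = 0.005625
condition C: 0.25 × 0.1 × (1−0.9) = 0.0025
Highest score → condition A.

condition A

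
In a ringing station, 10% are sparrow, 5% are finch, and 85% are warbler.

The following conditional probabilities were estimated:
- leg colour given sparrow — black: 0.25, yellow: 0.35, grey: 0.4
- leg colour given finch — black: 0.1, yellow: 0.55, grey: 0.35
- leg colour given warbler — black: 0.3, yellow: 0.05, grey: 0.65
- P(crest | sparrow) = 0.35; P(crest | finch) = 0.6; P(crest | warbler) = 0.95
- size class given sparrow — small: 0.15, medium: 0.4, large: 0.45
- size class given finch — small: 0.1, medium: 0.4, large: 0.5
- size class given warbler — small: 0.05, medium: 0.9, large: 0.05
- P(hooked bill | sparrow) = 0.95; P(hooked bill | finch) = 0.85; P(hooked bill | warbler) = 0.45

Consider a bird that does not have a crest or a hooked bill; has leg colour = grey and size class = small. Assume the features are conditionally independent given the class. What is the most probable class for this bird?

warbler

sparrow: 0.1 × 0.4 × (1−0.35) × 0.15 × (1−0.95) = 0.000195
finch: 0.05 × 0.35 × (1−0.6) × 0.1 × (1−0.85) = 0.000105
warbler: 0.85 × 0.65 × (1−0.95) × 0.05 × (1−0.45) = 0.0007596875
Highest score → warbler.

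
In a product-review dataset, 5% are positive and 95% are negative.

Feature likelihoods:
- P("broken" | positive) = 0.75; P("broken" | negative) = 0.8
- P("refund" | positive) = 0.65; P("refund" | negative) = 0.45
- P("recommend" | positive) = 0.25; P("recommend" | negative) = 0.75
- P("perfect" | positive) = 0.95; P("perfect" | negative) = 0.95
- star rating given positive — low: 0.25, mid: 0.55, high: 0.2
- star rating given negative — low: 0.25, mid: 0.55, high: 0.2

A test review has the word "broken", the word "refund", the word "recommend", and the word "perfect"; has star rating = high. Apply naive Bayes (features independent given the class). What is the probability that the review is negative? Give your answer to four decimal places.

positive: 0.05 × 0.75 × 0.65 × 0.25 × 0.95 × 0.2 = 0.0011578125
negative: 0.95 × 0.8 × 0.45 × 0.75 × 0.95 × 0.2 = 0.048735
P(negative | x) = 0.048735 / 0.0498928125 ≈ 0.9768

0.9768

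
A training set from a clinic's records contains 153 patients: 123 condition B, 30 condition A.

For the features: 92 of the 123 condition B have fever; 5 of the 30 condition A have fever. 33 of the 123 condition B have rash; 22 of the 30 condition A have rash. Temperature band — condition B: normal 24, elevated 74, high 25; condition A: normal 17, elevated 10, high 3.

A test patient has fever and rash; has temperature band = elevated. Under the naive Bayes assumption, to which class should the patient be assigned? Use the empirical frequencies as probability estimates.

condition B

condition B: (123/153) × (92/123) × (33/123) × (74/123) ≈ 0.0970581
condition A: (30/153) × (5/30) × (22/30) × (10/30) ≈ 0.00798838
Highest score → condition B.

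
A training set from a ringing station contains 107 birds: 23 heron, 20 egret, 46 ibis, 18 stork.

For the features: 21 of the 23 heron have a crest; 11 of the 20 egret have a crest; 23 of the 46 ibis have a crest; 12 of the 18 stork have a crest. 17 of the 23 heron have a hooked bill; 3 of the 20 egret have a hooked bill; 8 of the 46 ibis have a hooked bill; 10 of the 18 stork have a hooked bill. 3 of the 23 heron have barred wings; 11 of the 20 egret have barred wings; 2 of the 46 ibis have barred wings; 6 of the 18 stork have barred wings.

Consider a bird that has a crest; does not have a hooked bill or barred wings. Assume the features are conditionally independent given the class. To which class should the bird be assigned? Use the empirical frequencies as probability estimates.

heron: (23/107) × (21/23) × (6/23) × (20/23) ≈ 0.0445206
egret: (20/107) × (11/20) × (17/20) × (9/20) ≈ 0.0393224
ibis: (46/107) × (23/46) × (38/46) × (44/46) ≈ 0.16985
stork: (18/107) × (12/18) × (8/18) × (12/18) ≈ 0.0332295
Highest score → ibis.

ibis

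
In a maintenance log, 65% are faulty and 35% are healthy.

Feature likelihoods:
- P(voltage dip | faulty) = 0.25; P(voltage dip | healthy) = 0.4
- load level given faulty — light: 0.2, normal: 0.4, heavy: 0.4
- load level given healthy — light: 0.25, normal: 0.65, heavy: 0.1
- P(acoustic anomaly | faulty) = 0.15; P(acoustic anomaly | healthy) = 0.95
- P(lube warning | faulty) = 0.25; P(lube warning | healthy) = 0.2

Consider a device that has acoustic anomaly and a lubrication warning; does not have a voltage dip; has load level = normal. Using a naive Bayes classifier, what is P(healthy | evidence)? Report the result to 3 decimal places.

faulty: 0.65 × (1−0.25) × 0.4 × 0.15 × 0.25 = 0.0073125
healthy: 0.35 × (1−0.4) × 0.65 × 0.95 × 0.2 = 0.025935
P(healthy | x) = 0.025935 / 0.0332475 ≈ 0.780

0.780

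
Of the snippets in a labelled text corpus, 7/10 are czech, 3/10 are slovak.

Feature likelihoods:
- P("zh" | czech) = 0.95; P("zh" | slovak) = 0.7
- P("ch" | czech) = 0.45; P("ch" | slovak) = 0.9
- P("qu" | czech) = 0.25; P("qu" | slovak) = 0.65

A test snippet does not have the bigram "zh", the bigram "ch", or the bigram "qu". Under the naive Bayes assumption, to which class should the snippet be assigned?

czech: 0.7 × (1−0.95) × (1−0.45) × (1−0.25) = 0.0144375
slovak: 0.3 × (1−0.7) × (1−0.9) × (1−0.65) = 0.00315
Highest score → czech.

czech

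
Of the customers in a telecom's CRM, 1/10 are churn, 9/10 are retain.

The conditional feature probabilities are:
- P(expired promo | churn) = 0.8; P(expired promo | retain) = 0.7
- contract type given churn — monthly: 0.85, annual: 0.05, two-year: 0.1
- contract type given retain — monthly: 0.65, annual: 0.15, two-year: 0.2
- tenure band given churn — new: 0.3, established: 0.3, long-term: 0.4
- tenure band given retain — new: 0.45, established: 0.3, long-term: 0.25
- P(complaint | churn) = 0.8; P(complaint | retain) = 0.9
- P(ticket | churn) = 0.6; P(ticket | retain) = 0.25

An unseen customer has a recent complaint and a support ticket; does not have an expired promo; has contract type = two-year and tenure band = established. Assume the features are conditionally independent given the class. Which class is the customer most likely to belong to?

retain

churn: 0.1 × (1−0.8) × 0.1 × 0.3 × 0.8 × 0.6 = 0.000288
retain: 0.9 × (1−0.7) × 0.2 × 0.3 × 0.9 × 0.25 = 0.003645
Highest score → retain.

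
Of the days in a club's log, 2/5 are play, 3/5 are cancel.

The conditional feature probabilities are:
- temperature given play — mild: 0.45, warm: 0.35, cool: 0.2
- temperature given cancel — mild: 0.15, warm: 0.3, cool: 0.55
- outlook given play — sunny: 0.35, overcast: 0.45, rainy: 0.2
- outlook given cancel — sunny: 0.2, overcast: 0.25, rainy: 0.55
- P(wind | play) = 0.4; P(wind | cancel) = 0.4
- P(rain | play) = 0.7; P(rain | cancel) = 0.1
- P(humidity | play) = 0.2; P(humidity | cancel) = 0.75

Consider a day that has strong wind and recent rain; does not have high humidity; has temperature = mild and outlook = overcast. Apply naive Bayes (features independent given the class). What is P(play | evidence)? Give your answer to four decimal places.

0.9878

play: 0.4 × 0.45 × 0.45 × 0.4 × 0.7 × (1−0.2) = 0.018144
cancel: 0.6 × 0.15 × 0.25 × 0.4 × 0.1 × (1−0.75) = 0.000225
P(play | x) = 0.018144 / 0.018369 ≈ 0.9878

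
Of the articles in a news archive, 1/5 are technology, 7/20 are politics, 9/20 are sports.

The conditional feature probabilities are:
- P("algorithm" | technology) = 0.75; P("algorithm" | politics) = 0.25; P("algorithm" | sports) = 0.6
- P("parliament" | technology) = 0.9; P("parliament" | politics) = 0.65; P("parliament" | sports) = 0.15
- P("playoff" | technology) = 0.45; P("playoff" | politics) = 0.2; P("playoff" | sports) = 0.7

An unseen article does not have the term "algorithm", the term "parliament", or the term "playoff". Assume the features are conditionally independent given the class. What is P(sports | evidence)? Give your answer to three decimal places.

0.376

technology: 0.2 × (1−0.75) × (1−0.9) × (1−0.45) = 0.00275
politics: 0.35 × (1−0.25) × (1−0.65) × (1−0.2) = 0.0735
sports: 0.45 × (1−0.6) × (1−0.15) × (1−0.7) = 0.0459
P(sports | x) = 0.0459 / 0.12215 ≈ 0.376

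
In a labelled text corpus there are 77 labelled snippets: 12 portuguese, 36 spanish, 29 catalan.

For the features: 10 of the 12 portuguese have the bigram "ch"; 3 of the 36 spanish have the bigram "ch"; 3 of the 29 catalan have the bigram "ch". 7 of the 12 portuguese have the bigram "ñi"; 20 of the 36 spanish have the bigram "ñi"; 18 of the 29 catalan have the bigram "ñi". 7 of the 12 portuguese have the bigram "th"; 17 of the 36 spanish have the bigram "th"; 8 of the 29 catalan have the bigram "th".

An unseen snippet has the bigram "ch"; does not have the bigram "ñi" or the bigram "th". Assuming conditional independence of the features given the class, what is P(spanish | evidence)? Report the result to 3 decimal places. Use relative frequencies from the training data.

portuguese: (12/77) × (10/12) × (5/12) × (5/12) ≈ 0.0225469
spanish: (36/77) × (3/36) × (16/36) × (19/36) ≈ 0.00913901
catalan: (29/77) × (3/29) × (11/29) × (21/29) ≈ 0.0107015
P(spanish | x) = 0.00913901 / 0.04238741 ≈ 0.216

0.216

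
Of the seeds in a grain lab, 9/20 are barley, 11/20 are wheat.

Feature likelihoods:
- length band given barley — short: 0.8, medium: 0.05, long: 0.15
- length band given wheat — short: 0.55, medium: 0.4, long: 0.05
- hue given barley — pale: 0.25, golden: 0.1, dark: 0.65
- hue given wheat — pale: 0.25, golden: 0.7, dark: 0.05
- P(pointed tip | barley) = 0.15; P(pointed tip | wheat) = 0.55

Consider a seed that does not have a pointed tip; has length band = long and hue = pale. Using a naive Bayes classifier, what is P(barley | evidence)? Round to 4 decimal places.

barley: 0.45 × 0.15 × 0.25 × (1−0.15) = 0.01434375
wheat: 0.55 × 0.05 × 0.25 × (1−0.55) = 0.00309375
P(barley | x) = 0.01434375 / 0.0174375 ≈ 0.8226

0.8226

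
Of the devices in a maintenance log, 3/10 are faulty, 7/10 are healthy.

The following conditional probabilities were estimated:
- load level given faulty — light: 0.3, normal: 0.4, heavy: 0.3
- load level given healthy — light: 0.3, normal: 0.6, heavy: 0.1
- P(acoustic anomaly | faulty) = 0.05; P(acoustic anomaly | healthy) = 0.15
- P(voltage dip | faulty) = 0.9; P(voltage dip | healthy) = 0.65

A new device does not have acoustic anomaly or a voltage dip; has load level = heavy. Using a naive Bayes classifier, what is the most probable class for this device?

healthy

faulty: 0.3 × 0.3 × (1−0.05) × (1−0.9) = 0.00855
healthy: 0.7 × 0.1 × (1−0.15) × (1−0.65) = 0.020825
Highest score → healthy.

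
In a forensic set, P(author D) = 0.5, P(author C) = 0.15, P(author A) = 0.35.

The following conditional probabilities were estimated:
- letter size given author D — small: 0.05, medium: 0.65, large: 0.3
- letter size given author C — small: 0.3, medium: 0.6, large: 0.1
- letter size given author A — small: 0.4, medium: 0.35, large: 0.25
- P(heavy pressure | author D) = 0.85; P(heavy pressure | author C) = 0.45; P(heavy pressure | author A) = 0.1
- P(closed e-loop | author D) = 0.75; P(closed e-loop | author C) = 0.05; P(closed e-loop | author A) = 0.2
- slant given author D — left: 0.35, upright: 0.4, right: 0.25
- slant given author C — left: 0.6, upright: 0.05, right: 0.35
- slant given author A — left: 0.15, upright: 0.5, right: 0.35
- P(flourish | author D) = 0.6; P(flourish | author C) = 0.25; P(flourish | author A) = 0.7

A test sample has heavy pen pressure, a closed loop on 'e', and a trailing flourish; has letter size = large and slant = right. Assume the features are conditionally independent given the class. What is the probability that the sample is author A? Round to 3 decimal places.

0.029

author D: 0.5 × 0.3 × 0.85 × 0.75 × 0.25 × 0.6 = 0.01434375
author C: 0.15 × 0.1 × 0.45 × 0.05 × 0.35 × 0.25 = 0.00002953125
author A: 0.35 × 0.25 × 0.1 × 0.2 × 0.35 × 0.7 = 0.00042875
P(author A | x) = 0.00042875 / 0.01480203125 ≈ 0.029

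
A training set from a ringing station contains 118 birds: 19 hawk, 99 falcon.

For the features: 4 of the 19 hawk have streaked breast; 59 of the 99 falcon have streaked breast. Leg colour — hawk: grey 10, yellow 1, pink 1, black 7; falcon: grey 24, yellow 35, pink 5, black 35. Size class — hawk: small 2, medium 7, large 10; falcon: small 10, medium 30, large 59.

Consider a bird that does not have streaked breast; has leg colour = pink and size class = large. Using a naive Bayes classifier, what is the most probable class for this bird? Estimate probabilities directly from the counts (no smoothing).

hawk: (19/118) × (15/19) × (1/19) × (10/19) ≈ 0.00352129
falcon: (99/118) × (40/99) × (5/99) × (59/99) ≈ 0.010203
Highest score → falcon.

falcon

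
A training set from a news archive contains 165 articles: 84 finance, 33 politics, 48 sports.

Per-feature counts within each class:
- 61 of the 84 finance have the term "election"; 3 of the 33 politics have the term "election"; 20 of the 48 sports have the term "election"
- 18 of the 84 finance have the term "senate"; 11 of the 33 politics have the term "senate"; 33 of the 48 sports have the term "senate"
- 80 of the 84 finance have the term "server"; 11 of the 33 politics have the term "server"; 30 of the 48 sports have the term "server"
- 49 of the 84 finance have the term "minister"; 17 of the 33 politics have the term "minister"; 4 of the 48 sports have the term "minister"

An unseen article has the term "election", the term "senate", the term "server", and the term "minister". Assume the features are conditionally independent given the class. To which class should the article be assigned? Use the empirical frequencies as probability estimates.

finance

finance: (84/165) × (61/84) × (18/84) × (80/84) × (49/84) ≈ 0.0440115
politics: (33/165) × (3/33) × (11/33) × (11/33) × (17/33) ≈ 0.00104071
sports: (48/165) × (20/48) × (33/48) × (30/48) × (4/48) ≈ 0.00434028
Highest score → finance.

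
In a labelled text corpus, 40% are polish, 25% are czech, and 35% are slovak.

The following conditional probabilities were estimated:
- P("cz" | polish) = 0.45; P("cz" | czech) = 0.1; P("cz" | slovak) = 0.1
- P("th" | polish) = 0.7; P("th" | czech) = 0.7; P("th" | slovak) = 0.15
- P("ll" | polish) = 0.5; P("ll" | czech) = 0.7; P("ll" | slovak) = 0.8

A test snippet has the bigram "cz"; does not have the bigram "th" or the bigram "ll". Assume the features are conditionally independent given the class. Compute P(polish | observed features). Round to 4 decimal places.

polish: 0.4 × 0.45 × (1−0.7) × (1−0.5) = 0.027
czech: 0.25 × 0.1 × (1−0.7) × (1−0.7) = 0.00225
slovak: 0.35 × 0.1 × (1−0.15) × (1−0.8) = 0.00595
P(polish | x) = 0.027 / 0.0352 ≈ 0.7670

0.7670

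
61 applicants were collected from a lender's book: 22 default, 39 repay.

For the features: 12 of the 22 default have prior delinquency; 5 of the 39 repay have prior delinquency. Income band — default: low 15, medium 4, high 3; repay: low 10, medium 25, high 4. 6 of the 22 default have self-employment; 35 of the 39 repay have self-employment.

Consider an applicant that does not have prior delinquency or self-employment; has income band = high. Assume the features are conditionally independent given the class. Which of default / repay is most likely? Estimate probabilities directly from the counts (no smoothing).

default

default: (22/61) × (10/22) × (3/22) × (16/22) ≈ 0.016258
repay: (39/61) × (34/39) × (4/39) × (4/39) ≈ 0.00586327
Highest score → default.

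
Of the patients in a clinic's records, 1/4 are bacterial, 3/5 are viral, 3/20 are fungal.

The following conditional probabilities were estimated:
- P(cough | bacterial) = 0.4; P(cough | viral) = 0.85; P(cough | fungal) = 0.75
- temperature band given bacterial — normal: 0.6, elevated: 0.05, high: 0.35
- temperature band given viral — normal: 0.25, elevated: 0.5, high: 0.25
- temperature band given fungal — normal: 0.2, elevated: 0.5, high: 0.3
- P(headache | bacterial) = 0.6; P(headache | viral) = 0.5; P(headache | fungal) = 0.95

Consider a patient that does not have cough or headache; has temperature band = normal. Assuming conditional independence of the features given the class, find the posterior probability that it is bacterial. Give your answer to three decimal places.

0.756

bacterial: 0.25 × (1−0.4) × 0.6 × (1−0.6) = 0.036
viral: 0.6 × (1−0.85) × 0.25 × (1−0.5) = 0.01125
fungal: 0.15 × (1−0.75) × 0.2 × (1−0.95) = 0.000375
P(bacterial | x) = 0.036 / 0.047625 ≈ 0.756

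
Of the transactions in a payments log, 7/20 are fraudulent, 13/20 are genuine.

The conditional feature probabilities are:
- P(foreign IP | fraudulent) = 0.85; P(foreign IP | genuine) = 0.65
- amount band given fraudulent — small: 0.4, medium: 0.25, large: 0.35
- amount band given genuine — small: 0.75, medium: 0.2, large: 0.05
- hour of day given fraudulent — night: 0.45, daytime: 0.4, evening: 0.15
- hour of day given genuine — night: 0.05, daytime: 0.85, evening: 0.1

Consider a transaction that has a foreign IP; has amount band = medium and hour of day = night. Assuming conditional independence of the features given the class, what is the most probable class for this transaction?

fraudulent: 0.35 × 0.85 × 0.25 × 0.45 = 0.03346875
genuine: 0.65 × 0.65 × 0.2 × 0.05 = 0.004225
Highest score → fraudulent.

fraudulent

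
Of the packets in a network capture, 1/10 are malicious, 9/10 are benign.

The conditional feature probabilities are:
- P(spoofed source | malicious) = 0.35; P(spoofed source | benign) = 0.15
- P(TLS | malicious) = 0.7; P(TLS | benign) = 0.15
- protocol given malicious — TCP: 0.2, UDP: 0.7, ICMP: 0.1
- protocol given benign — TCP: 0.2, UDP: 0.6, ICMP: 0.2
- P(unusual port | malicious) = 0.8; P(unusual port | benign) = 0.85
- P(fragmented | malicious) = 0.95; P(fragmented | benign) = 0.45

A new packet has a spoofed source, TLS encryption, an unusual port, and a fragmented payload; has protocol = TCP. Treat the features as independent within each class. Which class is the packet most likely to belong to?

malicious

malicious: 0.1 × 0.35 × 0.7 × 0.2 × 0.8 × 0.95 = 0.003724
benign: 0.9 × 0.15 × 0.15 × 0.2 × 0.85 × 0.45 = 0.001549125
Highest score → malicious.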